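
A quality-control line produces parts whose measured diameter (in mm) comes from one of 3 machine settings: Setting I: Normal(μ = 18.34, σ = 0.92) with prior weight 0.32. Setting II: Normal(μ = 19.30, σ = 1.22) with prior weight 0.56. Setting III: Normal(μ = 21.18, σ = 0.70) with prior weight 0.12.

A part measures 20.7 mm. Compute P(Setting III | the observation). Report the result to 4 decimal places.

0.3510

Posterior ∝ prior × likelihood, so P(k | x) ∝ P(Z=k) f_k(x); normalise over all components.
Evaluate each component's likelihood at the observed value:
  L_I = 0.0161517
  L_II = 0.169278
  L_III = 0.450514
Unnormalised posteriors:
  P(Z=I)·L_I = 0.32 × 0.0161517 = 0.00516856
  P(Z=II)·L_II = 0.56 × 0.169278 = 0.0947955
  P(Z=III)·L_III = 0.12 × 0.450514 = 0.0540617
Sum: 0.00516856 + 0.0947955 + 0.0540617 = 0.154026
P(Setting III | data) ≈ 0.3510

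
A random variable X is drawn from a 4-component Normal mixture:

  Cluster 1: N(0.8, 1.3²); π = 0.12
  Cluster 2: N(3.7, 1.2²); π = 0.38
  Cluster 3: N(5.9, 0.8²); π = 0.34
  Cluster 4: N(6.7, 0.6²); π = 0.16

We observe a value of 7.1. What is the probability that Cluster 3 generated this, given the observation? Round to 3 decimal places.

The responsibility of component k is π_k f_k(x) divided by Σ_j π_j f_j(x).
Evaluate each component's likelihood at the observed value:
  L_1 = 2.43904e-06
  L_2 = 0.00600508
  L_3 = 0.161897
  L_4 = 0.532413
Multiply by the mixture weights:
  π_1·L_1 = 0.12 × 2.43904e-06 = 2.92685e-07
  π_2·L_2 = 0.38 × 0.00600508 = 0.00228193
  π_3·L_3 = 0.34 × 0.161897 = 0.055045
  π_4·L_4 = 0.16 × 0.532413 = 0.0851861
Denominator: 2.92685e-07 + 0.00228193 + 0.055045 + 0.0851861 = 0.142513
So the posterior for Cluster 3 is 0.055045 / 0.142513 ≈ 0.386.

0.386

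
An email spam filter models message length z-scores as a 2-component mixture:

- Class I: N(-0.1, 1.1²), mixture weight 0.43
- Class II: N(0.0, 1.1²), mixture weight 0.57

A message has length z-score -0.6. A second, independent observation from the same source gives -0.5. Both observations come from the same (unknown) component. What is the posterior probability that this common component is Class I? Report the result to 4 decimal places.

Posterior ∝ prior × likelihood, so P(k | x) ∝ π_k f_k(x); normalise over all components.
Since both observations come from the same component, the likelihood for component k is f_k(x₁)·f_k(x₂).
  f_I = [(1/(1.1·√(2π)))·exp(−(-0.6−-0.1)²/(2·1.1²)) = 0.362675·exp(-0.10331) = 0.327079] × [0.339472] = 0.111034
  f_II = [(1/(1.1·√(2π)))·exp(−(-0.6−0.0)²/(2·1.1²)) = 0.362675·exp(-0.14876) = 0.312544] × [0.327079] = 0.102227
Prior × likelihood for each component:
  π_I·f_I = 0.43 × 0.111034 = 0.0477446
  π_II·f_II = 0.57 × 0.102227 = 0.0582692
Normaliser: 0.0477446 + 0.0582692 = 0.106014
So the posterior for Class I is 0.0477446 / 0.106014 ≈ 0.4504.

0.4504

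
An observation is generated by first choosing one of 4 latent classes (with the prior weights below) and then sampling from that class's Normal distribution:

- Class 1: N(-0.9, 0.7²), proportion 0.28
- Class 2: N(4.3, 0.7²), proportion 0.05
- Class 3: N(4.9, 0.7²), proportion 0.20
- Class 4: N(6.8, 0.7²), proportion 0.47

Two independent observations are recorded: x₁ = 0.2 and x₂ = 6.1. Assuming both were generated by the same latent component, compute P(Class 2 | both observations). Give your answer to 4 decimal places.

Apply Bayes' rule: the posterior for each component is proportional to its prior times its likelihood at x.
Since both observations come from the same component, the likelihood for component k is f_k(x₁)·f_k(x₂).
  L_1 = [0.165803] × [1.09923e-22] = 1.82255e-23
  L_2 = [2.02457e-08] × [0.0208921] = 4.22974e-10
  L_3 = [9.25678e-11] × [0.131119] = 1.21374e-11
  L_4 = [2.83052e-20] × [0.345672] = 9.78431e-21
Unnormalised posteriors:
  π_1·L_1 = 0.28 × 1.82255e-23 = 5.10314e-24
  π_2·L_2 = 0.05 × 4.22974e-10 = 2.11487e-11
  π_3·L_3 = 0.20 × 1.21374e-11 = 2.42748e-12
  π_4·L_4 = 0.47 × 9.78431e-21 = 4.59863e-21
Normaliser: 5.10314e-24 + 2.11487e-11 + 2.42748e-12 + 4.59863e-21 = 2.35762e-11
P(Class 2 | data) = 2.11487e-11 / 2.35762e-11 ≈ 0.8970

0.8970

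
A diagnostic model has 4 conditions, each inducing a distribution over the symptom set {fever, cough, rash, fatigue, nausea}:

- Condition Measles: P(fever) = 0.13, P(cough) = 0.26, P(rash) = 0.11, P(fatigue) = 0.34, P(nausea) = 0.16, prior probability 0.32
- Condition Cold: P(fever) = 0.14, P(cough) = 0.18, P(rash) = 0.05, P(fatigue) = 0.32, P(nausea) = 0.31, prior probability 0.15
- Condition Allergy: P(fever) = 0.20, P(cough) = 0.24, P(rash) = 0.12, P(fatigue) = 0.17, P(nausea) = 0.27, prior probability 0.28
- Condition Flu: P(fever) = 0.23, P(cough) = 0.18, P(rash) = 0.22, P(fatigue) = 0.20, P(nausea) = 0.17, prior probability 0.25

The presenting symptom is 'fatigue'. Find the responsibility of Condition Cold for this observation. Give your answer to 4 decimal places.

0.1887

By Bayes' theorem, P(k | x) = π_k f_k(x) / Σ_j π_j f_j(x).
Component likelihoods at x = 'fatigue':
  L_Measles = P(fatigue | comp) = 0.34
  L_Cold = P(fatigue | comp) = 0.32
  L_Allergy = P(fatigue | comp) = 0.17
  L_Flu = P(fatigue | comp) = 0.20
Multiply by the mixture weights:
  π_Measles·L_Measles = 0.32 × 0.34 = 0.1088
  π_Cold·L_Cold = 0.15 × 0.32 = 0.048
  π_Allergy·L_Allergy = 0.28 × 0.17 = 0.0476
  π_Flu·L_Flu = 0.25 × 0.2 = 0.05
Sum: 0.1088 + 0.048 + 0.0476 + 0.05 = 0.2544
Responsibility of Condition Cold: 0.048 / 0.2544 ≈ 0.1887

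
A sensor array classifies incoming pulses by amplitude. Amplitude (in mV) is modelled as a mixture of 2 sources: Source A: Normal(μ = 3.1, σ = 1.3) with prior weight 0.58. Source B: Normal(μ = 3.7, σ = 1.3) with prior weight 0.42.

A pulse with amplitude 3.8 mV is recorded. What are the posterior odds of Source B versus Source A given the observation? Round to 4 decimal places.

Posterior odds = (P(Z=i) f_i(x)) / (P(Z=j) f_j(x)); the normalising sum cancels.
Component likelihoods at x = 3.8 mV:
  f_A = 0.265465
  f_B = 0.305972
Posterior odds = (P(Z=B)·f_B) / (P(Z=A)·f_A) = (0.42·0.305972) / (0.58·0.265465) = 0.128508 / 0.15397 ≈ 0.8346

0.8346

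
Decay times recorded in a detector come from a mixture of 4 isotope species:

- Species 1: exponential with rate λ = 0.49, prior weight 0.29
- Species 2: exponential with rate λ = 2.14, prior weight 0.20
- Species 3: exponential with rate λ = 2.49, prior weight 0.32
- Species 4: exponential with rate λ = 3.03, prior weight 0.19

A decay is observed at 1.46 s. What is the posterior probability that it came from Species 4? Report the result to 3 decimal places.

0.059

By Bayes' theorem, P(k | x) = P(Z=k) f_k(x) / Σ_j P(Z=j) f_j(x).
Exponential densities:
  f_1 = 0.239608
  f_2 = 0.0940815
  f_3 = 0.0656697
  f_4 = 0.0363254
Unnormalised posteriors:
  P(Z=1)·f_1 = 0.29 × 0.239608 = 0.0694864
  P(Z=2)·f_2 = 0.20 × 0.0940815 = 0.0188163
  P(Z=3)·f_3 = 0.32 × 0.0656697 = 0.0210143
  P(Z=4)·f_4 = 0.19 × 0.0363254 = 0.00690183
Marginal: 0.0694864 + 0.0188163 + 0.0210143 + 0.00690183 = 0.116219
P(Species 4 | data) = 0.00690183 / 0.116219 ≈ 0.059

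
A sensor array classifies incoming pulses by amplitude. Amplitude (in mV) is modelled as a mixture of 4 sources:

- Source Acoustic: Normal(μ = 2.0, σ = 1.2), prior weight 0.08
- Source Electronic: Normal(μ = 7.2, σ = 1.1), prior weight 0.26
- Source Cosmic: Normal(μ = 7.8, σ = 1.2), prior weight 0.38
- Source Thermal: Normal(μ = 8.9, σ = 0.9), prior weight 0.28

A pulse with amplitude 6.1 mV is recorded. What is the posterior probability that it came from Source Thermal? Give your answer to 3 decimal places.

0.009

The responsibility of component k is P(Z=k) f_k(x) divided by Σ_j P(Z=j) f_j(x).
Component likelihoods at x = 6.1 mV:
  p_Acoustic = (1/(1.2·√(2π)))·exp(−(6.1−2.0)²/(2·1.2²)) = 0.332452·exp(-5.83681) = 0.000970144
  p_Electronic = (1/(1.1·√(2π)))·exp(−(6.1−7.2)²/(2·1.1²)) = 0.362675·exp(-0.50000) = 0.219973
  p_Cosmic = (1/(1.2·√(2π)))·exp(−(6.1−7.8)²/(2·1.2²)) = 0.332452·exp(-1.00347) = 0.121878
  p_Thermal = (1/(0.9·√(2π)))·exp(−(6.1−8.9)²/(2·0.9²)) = 0.443269·exp(-4.83951) = 0.00350668
Weight by the priors:
  P(Z=Acoustic)·p_Acoustic = 0.08 × 0.000970144 = 7.76116e-05
  P(Z=Electronic)·p_Electronic = 0.26 × 0.219973 = 0.0571931
  P(Z=Cosmic)·p_Cosmic = 0.38 × 0.121878 = 0.0463138
  P(Z=Thermal)·p_Thermal = 0.28 × 0.00350668 = 0.000981872
Marginal: 7.76116e-05 + 0.0571931 + 0.0463138 + 0.000981872 = 0.104566
P(Source Thermal | the observation) ≈ 0.009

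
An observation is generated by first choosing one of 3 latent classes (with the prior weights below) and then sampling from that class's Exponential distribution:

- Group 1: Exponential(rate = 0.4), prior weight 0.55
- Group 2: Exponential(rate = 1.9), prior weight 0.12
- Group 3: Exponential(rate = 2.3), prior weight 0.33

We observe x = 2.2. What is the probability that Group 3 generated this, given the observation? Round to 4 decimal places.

0.0484

Posterior ∝ prior × likelihood, so P(k | x) ∝ w_k f_k(x); normalise over all components.
Evaluate each component's likelihood at the observed value:
  p_1 = 0.165913
  p_2 = 0.0290672
  p_3 = 0.0145948
Prior × likelihood for each component:
  w_1·p_1 = 0.55 × 0.165913 = 0.0912522
  w_2·p_2 = 0.12 × 0.0290672 = 0.00348806
  w_3·p_3 = 0.33 × 0.0145948 = 0.00481628
Sum: 0.0912522 + 0.00348806 + 0.00481628 = 0.0995566
P(Group 3 | 2.2) = 0.00481628 / 0.0995566 ≈ 0.0484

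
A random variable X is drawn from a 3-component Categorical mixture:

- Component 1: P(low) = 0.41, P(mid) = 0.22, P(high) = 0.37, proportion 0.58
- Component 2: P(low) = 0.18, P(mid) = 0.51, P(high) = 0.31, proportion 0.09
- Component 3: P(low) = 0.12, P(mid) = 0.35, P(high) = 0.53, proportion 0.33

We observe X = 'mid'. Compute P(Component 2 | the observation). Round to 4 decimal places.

0.1588

Apply Bayes' rule: the posterior for each component is proportional to its prior times its likelihood at x.
Evaluate each component's likelihood at the observed value:
  L_1 = 0.22
  L_2 = 0.51
  L_3 = 0.35
Prior × likelihood for each component:
  w_1·L_1 = 0.58 × 0.22 = 0.1276
  w_2·L_2 = 0.09 × 0.51 = 0.0459
  w_3·L_3 = 0.33 × 0.35 = 0.1155
Normaliser: 0.1276 + 0.0459 + 0.1155 = 0.289
P(Component 2 | data) = 0.0459 / 0.289 ≈ 0.1588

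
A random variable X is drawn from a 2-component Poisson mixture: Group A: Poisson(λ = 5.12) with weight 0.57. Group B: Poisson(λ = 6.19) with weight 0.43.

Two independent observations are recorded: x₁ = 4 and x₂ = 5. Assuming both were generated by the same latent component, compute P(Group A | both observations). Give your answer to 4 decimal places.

0.6712

By Bayes' theorem, P(k | x) = π_k f_k(x) / Σ_j π_j f_j(x).
Since both observations come from the same component, the likelihood for component k is f_k(x₁)·f_k(x₂).
  p_A = [0.171112] × [0.175219] = 0.0299821
  p_B = [0.125392] × [0.155235] = 0.0194651
Multiply by the mixture weights:
  π_A·p_A = 0.57 × 0.0299821 = 0.0170898
  π_B·p_B = 0.43 × 0.0194651 = 0.00837001
Normaliser: 0.0170898 + 0.00837001 = 0.0254598
P(Group A | x₁,x₂) = 0.0170898 / 0.0254598 ≈ 0.6712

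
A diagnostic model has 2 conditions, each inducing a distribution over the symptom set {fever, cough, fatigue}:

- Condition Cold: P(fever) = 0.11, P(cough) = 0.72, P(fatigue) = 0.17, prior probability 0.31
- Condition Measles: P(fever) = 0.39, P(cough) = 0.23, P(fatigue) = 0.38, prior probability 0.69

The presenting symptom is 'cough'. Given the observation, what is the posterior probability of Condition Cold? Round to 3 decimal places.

0.584

By Bayes' theorem, P(k | x) = π_k f_k(x) / Σ_j π_j f_j(x).
Component likelihoods at x = 'cough':
  p_Cold = P(cough | comp) = 0.72
  p_Measles = P(cough | comp) = 0.23
Weight by the priors:
  π_Cold·p_Cold = 0.31 × 0.72 = 0.2232
  π_Measles·p_Measles = 0.69 × 0.23 = 0.1587
Evidence: 0.2232 + 0.1587 = 0.3819
P(Condition Cold | 'cough') = 0.2232 / 0.3819 ≈ 0.584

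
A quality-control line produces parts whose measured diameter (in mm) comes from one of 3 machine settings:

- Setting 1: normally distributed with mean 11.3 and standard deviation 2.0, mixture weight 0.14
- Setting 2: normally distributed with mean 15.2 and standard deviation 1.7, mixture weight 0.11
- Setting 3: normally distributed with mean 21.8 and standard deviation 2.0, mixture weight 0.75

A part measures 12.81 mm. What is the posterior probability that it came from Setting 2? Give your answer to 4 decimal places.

0.3139

P(component k | x) = π_k·f_k(x) / marginal(x), where marginal(x) = Σ_j π_j·f_j(x).
Normal densities:
  L_1 = 0.150003
  L_2 = 0.0873511
  L_3 = 8.17362e-06
Multiply by the mixture weights:
  π_1·L_1 = 0.14 × 0.150003 = 0.0210005
  π_2·L_2 = 0.11 × 0.0873511 = 0.00960862
  π_3·L_3 = 0.75 × 8.17362e-06 = 6.13022e-06
Marginal: 0.0210005 + 0.00960862 + 6.13022e-06 = 0.0306152
So the posterior for Setting 2 is 0.00960862 / 0.0306152 ≈ 0.3139.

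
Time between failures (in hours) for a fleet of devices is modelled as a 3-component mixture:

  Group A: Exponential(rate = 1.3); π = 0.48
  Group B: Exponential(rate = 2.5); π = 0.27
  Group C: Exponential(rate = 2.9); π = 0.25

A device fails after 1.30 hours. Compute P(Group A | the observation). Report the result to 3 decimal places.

Apply Bayes' rule: the posterior for each component is proportional to its prior times its likelihood at x.
Evaluate each component's likelihood at the observed value:
  p_A = 0.239875
  p_B = 0.0969355
  p_C = 0.066851
Weight by the priors:
  P(Z=A)·p_A = 0.48 × 0.239875 = 0.11514
  P(Z=B)·p_B = 0.27 × 0.0969355 = 0.0261726
  P(Z=C)·p_C = 0.25 × 0.066851 = 0.0167127
Sum: 0.11514 + 0.0261726 + 0.0167127 = 0.158026
So the posterior for Group A is 0.11514 / 0.158026 ≈ 0.729.

0.729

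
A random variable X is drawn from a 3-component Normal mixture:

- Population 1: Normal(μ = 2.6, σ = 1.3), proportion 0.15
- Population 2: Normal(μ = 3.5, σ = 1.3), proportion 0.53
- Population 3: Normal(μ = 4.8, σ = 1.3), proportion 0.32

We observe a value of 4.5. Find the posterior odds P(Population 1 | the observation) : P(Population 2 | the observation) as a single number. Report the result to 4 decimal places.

The posterior odds equal the prior odds times the likelihood ratio: (π_i/π_j)·(f_i(x)/f_j(x)).
Evaluate each component's likelihood at the observed value:
  f_1 = (1/(1.3·√(2π)))·exp(−(4.5−2.6)²/(2·1.3²)) = 0.306879·exp(-1.06805) = 0.105468
  f_2 = (1/(1.3·√(2π)))·exp(−(4.5−3.5)²/(2·1.3²)) = 0.306879·exp(-0.29586) = 0.228285
  f_3 = (1/(1.3·√(2π)))·exp(−(4.5−4.8)²/(2·1.3²)) = 0.306879·exp(-0.02663) = 0.298815
Posterior odds = (π_1·f_1) / (π_2·f_2) = (0.15·0.105468) / (0.53·0.228285) = 0.0158202 / 0.120991 ≈ 0.1308

0.1308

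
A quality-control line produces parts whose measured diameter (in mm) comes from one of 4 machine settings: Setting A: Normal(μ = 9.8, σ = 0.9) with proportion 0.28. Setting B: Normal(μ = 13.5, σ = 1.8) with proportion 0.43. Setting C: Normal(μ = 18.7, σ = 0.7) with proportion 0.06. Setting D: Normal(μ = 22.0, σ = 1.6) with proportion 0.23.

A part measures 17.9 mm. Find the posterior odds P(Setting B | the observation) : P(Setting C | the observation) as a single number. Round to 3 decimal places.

0.270

Since P(k|x) ∝ w_k f_k(x), the posterior odds are w_i f_i(x) / (w_j f_j(x)).
Evaluate each component's likelihood at the observed value:
  L_A = (1/(0.9·√(2π)))·exp(−(17.9−9.8)²/(2·0.9²)) = 0.443269·exp(-40.50000) = 1.1422e-18
  L_B = (1/(1.8·√(2π)))·exp(−(17.9−13.5)²/(2·1.8²)) = 0.221635·exp(-2.98765) = 0.0111716
  L_C = (1/(0.7·√(2π)))·exp(−(17.9−18.7)²/(2·0.7²)) = 0.569918·exp(-0.65306) = 0.296614
  L_D = (1/(1.6·√(2π)))·exp(−(17.9−22.0)²/(2·1.6²)) = 0.249339·exp(-3.28320) = 0.00935218
Posterior odds = (w_B·L_B) / (w_C·L_C) = (0.43·0.0111716) / (0.06·0.296614) = 0.00480379 / 0.0177968 ≈ 0.270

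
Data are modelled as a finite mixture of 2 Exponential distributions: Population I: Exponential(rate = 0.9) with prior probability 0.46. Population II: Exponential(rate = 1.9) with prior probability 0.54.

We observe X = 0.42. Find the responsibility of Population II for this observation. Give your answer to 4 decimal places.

By Bayes' theorem, P(k | x) = P(Z=k) f_k(x) / Σ_j P(Z=j) f_j(x).
Component likelihoods at x = 0.42:
  L_I = 0.9·e^(−0.9·0.42) = 0.9·e^(−0.3780) = 0.616707
  L_II = 1.9·e^(−1.9·0.42) = 1.9·e^(−0.7980) = 0.855434
Multiply by the mixture weights:
  P(Z=I)·L_I = 0.46 × 0.616707 = 0.283685
  P(Z=II)·L_II = 0.54 × 0.855434 = 0.461934
Marginal: 0.283685 + 0.461934 = 0.74562
P(Population II | x) = 0.461934 / 0.74562 ≈ 0.6195

0.6195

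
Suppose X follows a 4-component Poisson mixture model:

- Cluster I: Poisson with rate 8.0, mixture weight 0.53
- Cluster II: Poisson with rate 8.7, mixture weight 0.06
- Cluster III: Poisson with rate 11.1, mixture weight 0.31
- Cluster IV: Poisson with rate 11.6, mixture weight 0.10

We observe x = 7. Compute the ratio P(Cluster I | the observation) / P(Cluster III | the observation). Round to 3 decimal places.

3.834

Posterior odds = (π_i f_i(x)) / (π_j f_j(x)); the normalising sum cancels.
Poisson probabilities:
  f_I = e^(−8.0)·8.0^7/7! = 0.139587
  f_II = e^(−8.7)·8.7^7/7! = 0.124693
  f_III = e^(−11.1)·11.1^7/7! = 0.0622532
  f_IV = e^(−11.6)·11.6^7/7! = 0.0513996
Posterior odds = (π_I·f_I) / (π_III·f_III) = (0.53·0.139587) / (0.31·0.0622532) = 0.0739809 / 0.0192985 ≈ 3.834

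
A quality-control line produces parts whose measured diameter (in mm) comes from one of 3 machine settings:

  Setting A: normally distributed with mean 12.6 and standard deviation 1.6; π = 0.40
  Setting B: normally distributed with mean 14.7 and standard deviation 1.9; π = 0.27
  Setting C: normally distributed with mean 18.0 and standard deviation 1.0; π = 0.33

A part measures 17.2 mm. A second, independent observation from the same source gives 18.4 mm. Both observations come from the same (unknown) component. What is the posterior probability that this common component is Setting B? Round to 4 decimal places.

By Bayes' theorem, P(k | x) = w_k f_k(x) / Σ_j w_j f_j(x).
Since both observations come from the same component, the likelihood for component k is f_k(x₁)·f_k(x₂).
  L_A = [(1/(1.6·√(2π)))·exp(−(17.2−12.6)²/(2·1.6²)) = 0.249339·exp(-4.13281) = 0.00399883] × [0.000349413] = 1.39724e-06
  L_B = [(1/(1.9·√(2π)))·exp(−(17.2−14.7)²/(2·1.9²)) = 0.209970·exp(-0.86565) = 0.0883505] × [0.0315269] = 0.00278542
  L_C = [(1/(1.0·√(2π)))·exp(−(17.2−18.0)²/(2·1.0²)) = 0.398942·exp(-0.32000) = 0.289692] × [0.36827] = 0.106685
Weight by the priors:
  w_A·L_A = 0.40 × 1.39724e-06 = 5.58897e-07
  w_B·L_B = 0.27 × 0.00278542 = 0.000752063
  w_C·L_C = 0.33 × 0.106685 = 0.035206
Normaliser: 5.58897e-07 + 0.000752063 + 0.035206 = 0.0359586
P(Setting B | x) ≈ 0.0209

0.0209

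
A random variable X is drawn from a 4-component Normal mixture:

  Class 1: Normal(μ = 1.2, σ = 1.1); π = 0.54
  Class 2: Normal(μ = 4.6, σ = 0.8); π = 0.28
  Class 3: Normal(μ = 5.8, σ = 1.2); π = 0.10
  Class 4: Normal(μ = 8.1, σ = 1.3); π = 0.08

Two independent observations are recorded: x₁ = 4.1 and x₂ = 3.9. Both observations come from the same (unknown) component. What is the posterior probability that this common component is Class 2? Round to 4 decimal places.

The responsibility of component k is π_k f_k(x) divided by Σ_j π_j f_j(x).
Since both observations come from the same component, the likelihood for component k is f_k(x₁)·f_k(x₂).
  p_1 = [(1/(1.1·√(2π)))·exp(−(4.1−1.2)²/(2·1.1²)) = 0.362675·exp(-3.47521) = 0.0112268] × [0.0178341] = 0.000200219
  p_2 = [(1/(0.8·√(2π)))·exp(−(4.1−4.6)²/(2·0.8²)) = 0.498678·exp(-0.19531) = 0.410201] × [0.340069] = 0.139497
  p_3 = [(1/(1.2·√(2π)))·exp(−(4.1−5.8)²/(2·1.2²)) = 0.332452·exp(-1.00347) = 0.121878] × [0.0949189] = 0.0115686
  p_4 = [(1/(1.3·√(2π)))·exp(−(4.1−8.1)²/(2·1.3²)) = 0.306879·exp(-4.73373) = 0.00269858] × [0.00166116] = 4.48277e-06
Unnormalised posteriors:
  π_1·p_1 = 0.54 × 0.000200219 = 0.000108118
  π_2·p_2 = 0.28 × 0.139497 = 0.0390591
  π_3·p_3 = 0.10 × 0.0115686 = 0.00115686
  π_4·p_4 = 0.08 × 4.48277e-06 = 3.58622e-07
Sum: 0.000108118 + 0.0390591 + 0.00115686 + 3.58622e-07 = 0.0403244
So the posterior for Class 2 is 0.0390591 / 0.0403244 ≈ 0.9686.

0.9686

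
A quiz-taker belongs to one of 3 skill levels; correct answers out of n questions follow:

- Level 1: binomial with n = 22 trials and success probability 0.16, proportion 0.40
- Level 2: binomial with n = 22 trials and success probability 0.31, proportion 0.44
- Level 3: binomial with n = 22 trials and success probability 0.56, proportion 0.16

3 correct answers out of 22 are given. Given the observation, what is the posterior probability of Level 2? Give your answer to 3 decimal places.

By Bayes' theorem, P(k | x) = w_k f_k(x) / Σ_j w_j f_j(x).
Evaluate each component's likelihood at the observed value:
  L_1 = C(22,3)·0.16^3·0.84^19 = 1540·0.004096·0.0364172 = 0.229714
  L_2 = C(22,3)·0.31^3·0.69^19 = 1540·0.029791·0.000867227 = 0.0397868
  L_3 = C(22,3)·0.56^3·0.44^19 = 1540·0.175616·1.68113e-07 = 4.54659e-05
Weight by the priors:
  w_1·L_1 = 0.40 × 0.229714 = 0.0918855
  w_2·L_2 = 0.44 × 0.0397868 = 0.0175062
  w_3·L_3 = 0.16 × 4.54659e-05 = 7.27454e-06
Evidence: 0.0918855 + 0.0175062 + 7.27454e-06 = 0.109399
P(Level 2 | x) = 0.0175062 / 0.109399 ≈ 0.160

0.160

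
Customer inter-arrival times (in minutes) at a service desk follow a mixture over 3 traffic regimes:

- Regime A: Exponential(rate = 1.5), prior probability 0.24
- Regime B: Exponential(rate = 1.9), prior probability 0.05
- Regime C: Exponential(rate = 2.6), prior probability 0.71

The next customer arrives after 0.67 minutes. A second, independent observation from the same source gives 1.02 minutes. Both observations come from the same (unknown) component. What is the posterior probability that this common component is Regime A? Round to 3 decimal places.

P(component k | x) = w_k·f_k(x) / marginal(x), where marginal(x) = Σ_j w_j·f_j(x).
Since both observations come from the same component, the likelihood for component k is f_k(x₁)·f_k(x₂).
  L_A = [1.5·e^(−1.5·0.67) = 1.5·e^(−1.0050) = 0.549067] × [0.324804] = 0.178339
  L_B = [1.9·e^(−1.9·0.67) = 1.9·e^(−1.2730) = 0.531982] × [0.273584] = 0.145542
  L_C = [2.6·e^(−2.6·0.67) = 2.6·e^(−1.7420) = 0.455441] × [0.183326] = 0.0834943
Weight by the priors:
  w_A·L_A = 0.24 × 0.178339 = 0.0428013
  w_B·L_B = 0.05 × 0.145542 = 0.00727709
  w_C·L_C = 0.71 × 0.0834943 = 0.0592809
Normaliser: 0.0428013 + 0.00727709 + 0.0592809 = 0.109359
P(Regime A | x₁,x₂) = 0.0428013 / 0.109359 ≈ 0.391

0.391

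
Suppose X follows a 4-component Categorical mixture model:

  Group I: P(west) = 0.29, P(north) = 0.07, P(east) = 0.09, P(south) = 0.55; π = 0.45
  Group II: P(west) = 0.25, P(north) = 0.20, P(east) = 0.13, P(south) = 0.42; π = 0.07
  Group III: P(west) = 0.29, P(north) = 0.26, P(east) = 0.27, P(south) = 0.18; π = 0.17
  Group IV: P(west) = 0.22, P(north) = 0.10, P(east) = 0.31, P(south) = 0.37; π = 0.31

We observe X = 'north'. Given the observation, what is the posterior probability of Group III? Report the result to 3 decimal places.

0.366

By Bayes' theorem, P(k | x) = w_k f_k(x) / Σ_j w_j f_j(x).
Categorical probabilities:
  p_I = 0.07
  p_II = 0.2
  p_III = 0.26
  p_IV = 0.1
Weight by the priors:
  w_I·p_I = 0.45 × 0.07 = 0.0315
  w_II·p_II = 0.07 × 0.2 = 0.014
  w_III·p_III = 0.17 × 0.26 = 0.0442
  w_IV·p_IV = 0.31 × 0.1 = 0.031
Sum: 0.0315 + 0.014 + 0.0442 + 0.031 = 0.1207
So the posterior for Group III is 0.0442 / 0.1207 ≈ 0.366.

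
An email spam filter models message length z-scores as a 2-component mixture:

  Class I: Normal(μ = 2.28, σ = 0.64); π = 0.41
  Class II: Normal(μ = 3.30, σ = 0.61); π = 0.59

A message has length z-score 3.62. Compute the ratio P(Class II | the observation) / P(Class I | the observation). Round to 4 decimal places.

Posterior odds = (P(Z=i) f_i(x)) / (P(Z=j) f_j(x)); the normalising sum cancels.
Normal densities:
  p_I = 0.069631
  p_II = 0.569931
Posterior odds = (P(Z=II)·p_II) / (P(Z=I)·p_I) = (0.59·0.569931) / (0.41·0.069631) = 0.336259 / 0.0285487 ≈ 11.7785

11.7785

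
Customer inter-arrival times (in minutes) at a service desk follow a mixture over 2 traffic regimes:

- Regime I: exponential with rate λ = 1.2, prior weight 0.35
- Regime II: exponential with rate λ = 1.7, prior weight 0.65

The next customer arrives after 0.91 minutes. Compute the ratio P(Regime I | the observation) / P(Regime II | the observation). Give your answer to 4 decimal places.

Only the two components matter; the odds are (π_i f_i(x)) / (π_j f_j(x)).
Exponential densities:
  L_I = 0.402654
  L_II = 0.361906
Posterior odds = (π_I·L_I) / (π_II·L_II) = (0.35·0.402654) / (0.65·0.361906) = 0.140929 / 0.235239 ≈ 0.5991

0.5991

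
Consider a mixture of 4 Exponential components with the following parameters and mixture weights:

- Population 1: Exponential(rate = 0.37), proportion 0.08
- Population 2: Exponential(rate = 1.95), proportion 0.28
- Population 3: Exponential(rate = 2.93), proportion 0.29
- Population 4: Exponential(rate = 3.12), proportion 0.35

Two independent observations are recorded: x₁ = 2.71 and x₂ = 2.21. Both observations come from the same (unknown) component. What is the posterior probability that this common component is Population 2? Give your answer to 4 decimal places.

Apply Bayes' rule: the posterior for each component is proportional to its prior times its likelihood at x.
Since both observations come from the same component, the likelihood for component k is f_k(x₁)·f_k(x₂).
  f_1 = [0.37·e^(−0.37·2.71) = 0.37·e^(−1.0027) = 0.135748] × [0.163335] = 0.0221725
  f_2 = [1.95·e^(−1.95·2.71) = 1.95·e^(−5.2845) = 0.00988565] × [0.0262085] = 0.000259088
  f_3 = [2.93·e^(−2.93·2.71) = 2.93·e^(−7.9403) = 0.00104337] × [0.00451524] = 4.71107e-06
  f_4 = [3.12·e^(−3.12·2.71) = 3.12·e^(−8.4552) = 0.000663908] × [0.00315942] = 2.09756e-06
Unnormalised posteriors:
  P(Z=1)·f_1 = 0.08 × 0.0221725 = 0.0017738
  P(Z=2)·f_2 = 0.28 × 0.000259088 = 7.25448e-05
  P(Z=3)·f_3 = 0.29 × 4.71107e-06 = 1.36621e-06
  P(Z=4)·f_4 = 0.35 × 2.09756e-06 = 7.34147e-07
Marginal: 0.0017738 + 7.25448e-05 + 1.36621e-06 + 7.34147e-07 = 0.00184844
P(Population 2 | x₁,x₂) = 7.25448e-05 / 0.00184844 ≈ 0.0392

0.0392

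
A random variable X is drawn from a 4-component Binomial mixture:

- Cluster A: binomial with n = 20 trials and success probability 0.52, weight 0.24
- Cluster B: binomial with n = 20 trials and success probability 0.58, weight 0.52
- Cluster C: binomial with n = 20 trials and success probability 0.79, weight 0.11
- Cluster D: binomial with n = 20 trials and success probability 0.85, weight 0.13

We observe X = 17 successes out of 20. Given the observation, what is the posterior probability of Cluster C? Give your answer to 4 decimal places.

0.3684

Posterior ∝ prior × likelihood, so P(k | x) ∝ P(Z=k) f_k(x); normalise over all components.
Evaluate each component's likelihood at the observed value:
  f_A = C(20,17)·0.52^17·0.48^3 = 1140·1.48613e-05·0.110592 = 0.00187364
  f_B = C(20,17)·0.58^17·0.42^3 = 1140·9.51209e-05·0.074088 = 0.00803394
  f_C = C(20,17)·0.79^17·0.21^3 = 1140·0.0181828·0.009261 = 0.191966
  f_D = C(20,17)·0.85^17·0.15^3 = 1140·0.0631134·0.003375 = 0.242829
Prior × likelihood for each component:
  P(Z=A)·f_A = 0.24 × 0.00187364 = 0.000449673
  P(Z=B)·f_B = 0.52 × 0.00803394 = 0.00417765
  P(Z=C)·f_C = 0.11 × 0.191966 = 0.0211162
  P(Z=D)·f_D = 0.13 × 0.242829 = 0.0315678
Sum: 0.000449673 + 0.00417765 + 0.0211162 + 0.0315678 = 0.0573113
P(Cluster C | x) = 0.0211162 / 0.0573113 ≈ 0.3684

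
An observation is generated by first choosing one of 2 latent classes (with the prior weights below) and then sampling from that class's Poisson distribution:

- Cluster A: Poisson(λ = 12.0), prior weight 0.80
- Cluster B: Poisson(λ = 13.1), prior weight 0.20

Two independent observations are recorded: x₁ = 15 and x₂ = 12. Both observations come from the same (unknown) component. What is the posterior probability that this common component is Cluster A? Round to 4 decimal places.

0.7718

The responsibility of component k is w_k f_k(x) divided by Σ_j w_j f_j(x).
Since both observations come from the same component, the likelihood for component k is f_k(x₁)·f_k(x₂).
  p_A = [0.0723911] × [0.114368] = 0.00827922
  p_B = [0.0898074] × [0.109059] = 0.00979429
Prior × likelihood for each component:
  w_A·p_A = 0.80 × 0.00827922 = 0.00662338
  w_B·p_B = 0.20 × 0.00979429 = 0.00195886
Normaliser: 0.00662338 + 0.00195886 = 0.00858224
P(Cluster A | x₁, x₂) = 0.00662338 / 0.00858224 ≈ 0.7718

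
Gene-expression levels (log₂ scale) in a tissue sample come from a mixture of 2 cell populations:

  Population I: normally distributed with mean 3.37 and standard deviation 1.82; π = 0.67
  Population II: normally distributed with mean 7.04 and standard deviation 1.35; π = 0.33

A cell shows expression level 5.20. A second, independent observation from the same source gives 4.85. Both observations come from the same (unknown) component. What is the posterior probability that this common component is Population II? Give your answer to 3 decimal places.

0.180

Posterior ∝ prior × likelihood, so P(k | x) ∝ π_k f_k(x); normalise over all components.
Since both observations come from the same component, the likelihood for component k is f_k(x₁)·f_k(x₂).
  L_I = [(1/(1.82·√(2π)))·exp(−(5.20−3.37)²/(2·1.82²)) = 0.219199·exp(-0.50551) = 0.13222] × [0.157487] = 0.020823
  L_II = [(1/(1.35·√(2π)))·exp(−(5.20−7.04)²/(2·1.35²)) = 0.295513·exp(-0.92883) = 0.116732] × [0.079274] = 0.00925378
Weight by the priors:
  π_I·L_I = 0.67 × 0.020823 = 0.0139514
  π_II·L_II = 0.33 × 0.00925378 = 0.00305375
Evidence: 0.0139514 + 0.00305375 = 0.0170052
P(Population II | x₁,x₂) ≈ 0.180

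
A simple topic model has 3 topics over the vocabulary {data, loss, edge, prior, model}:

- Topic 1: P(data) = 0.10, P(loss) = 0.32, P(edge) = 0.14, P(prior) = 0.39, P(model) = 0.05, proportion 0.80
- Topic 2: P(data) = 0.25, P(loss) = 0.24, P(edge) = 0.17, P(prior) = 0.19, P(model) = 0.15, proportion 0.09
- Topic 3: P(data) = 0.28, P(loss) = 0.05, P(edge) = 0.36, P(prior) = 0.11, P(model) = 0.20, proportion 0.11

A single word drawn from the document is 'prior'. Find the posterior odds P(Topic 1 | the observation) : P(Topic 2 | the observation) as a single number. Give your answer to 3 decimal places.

The posterior odds equal the prior odds times the likelihood ratio: (w_i/w_j)·(f_i(x)/f_j(x)).
Categorical probabilities:
  f_1 = 0.39
  f_2 = 0.19
  f_3 = 0.11
Odds = (0.80/0.09) × (0.39/0.19) = 8.88889 × 2.05263 ≈ 18.246

18.246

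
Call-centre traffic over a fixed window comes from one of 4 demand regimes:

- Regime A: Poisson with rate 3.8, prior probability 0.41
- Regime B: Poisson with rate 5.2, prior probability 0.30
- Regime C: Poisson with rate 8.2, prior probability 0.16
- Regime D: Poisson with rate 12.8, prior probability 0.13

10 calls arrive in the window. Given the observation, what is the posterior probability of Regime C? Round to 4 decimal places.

P(component k | x) = π_k·f_k(x) / marginal(x), where marginal(x) = Σ_j π_j·f_j(x).
Poisson probabilities:
  L_A = e^(−3.8)·3.8^10/10! = 0.00387038
  L_B = e^(−5.2)·5.2^10/10! = 0.0219755
  L_C = e^(−8.2)·8.2^10/10! = 0.104031
  L_D = e^(−12.8)·12.8^10/10! = 0.0898188
Prior × likelihood for each component:
  π_A·L_A = 0.41 × 0.00387038 = 0.00158686
  π_B·L_B = 0.30 × 0.0219755 = 0.00659266
  π_C·L_C = 0.16 × 0.104031 = 0.0166449
  π_D·L_D = 0.13 × 0.0898188 = 0.0116764
Normaliser: 0.00158686 + 0.00659266 + 0.0166449 + 0.0116764 = 0.0365008
P(Regime C | x) = 0.0166449 / 0.0365008 ≈ 0.4560

0.4560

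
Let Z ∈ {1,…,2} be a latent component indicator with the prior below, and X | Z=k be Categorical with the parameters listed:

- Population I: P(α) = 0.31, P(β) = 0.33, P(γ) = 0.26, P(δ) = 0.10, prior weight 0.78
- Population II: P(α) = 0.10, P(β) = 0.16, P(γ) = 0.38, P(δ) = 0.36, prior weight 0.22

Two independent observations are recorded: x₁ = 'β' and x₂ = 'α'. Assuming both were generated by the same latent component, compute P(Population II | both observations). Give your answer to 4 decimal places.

By Bayes' theorem, P(k | x) = P(Z=k) f_k(x) / Σ_j P(Z=j) f_j(x).
Since both observations come from the same component, the likelihood for component k is f_k(x₁)·f_k(x₂).
  f_I = [0.33] × [0.31] = 0.1023
  f_II = [0.16] × [0.1] = 0.016
Multiply by the mixture weights:
  P(Z=I)·f_I = 0.78 × 0.1023 = 0.079794
  P(Z=II)·f_II = 0.22 × 0.016 = 0.00352
Marginal: 0.079794 + 0.00352 = 0.083314
Responsibility of Population II: 0.00352 / 0.083314 ≈ 0.0422

0.0422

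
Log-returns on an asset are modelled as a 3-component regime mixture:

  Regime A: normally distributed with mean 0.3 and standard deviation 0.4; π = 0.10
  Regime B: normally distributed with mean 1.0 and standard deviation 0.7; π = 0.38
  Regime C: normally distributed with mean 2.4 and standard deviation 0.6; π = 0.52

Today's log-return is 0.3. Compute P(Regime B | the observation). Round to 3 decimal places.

Posterior ∝ prior × likelihood, so P(k | x) ∝ π_k f_k(x); normalise over all components.
Component likelihoods at x = 0.3:
  L_A = 0.997356
  L_B = 0.345672
  L_C = 0.00145447
Multiply by the mixture weights:
  π_A·L_A = 0.10 × 0.997356 = 0.0997356
  π_B·L_B = 0.38 × 0.345672 = 0.131356
  π_C·L_C = 0.52 × 0.00145447 = 0.000756325
Normaliser: 0.0997356 + 0.131356 + 0.000756325 = 0.231847
P(Regime B | data) ≈ 0.567

0.567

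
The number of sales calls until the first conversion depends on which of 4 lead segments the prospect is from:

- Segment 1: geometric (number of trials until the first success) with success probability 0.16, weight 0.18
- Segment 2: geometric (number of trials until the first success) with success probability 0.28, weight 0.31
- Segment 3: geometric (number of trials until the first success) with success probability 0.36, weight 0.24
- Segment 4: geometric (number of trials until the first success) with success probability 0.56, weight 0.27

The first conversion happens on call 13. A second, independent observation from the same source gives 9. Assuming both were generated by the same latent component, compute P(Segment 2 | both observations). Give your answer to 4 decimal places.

0.1901

Apply Bayes' rule: the posterior for each component is proportional to its prior times its likelihood at x.
Since both observations come from the same component, the likelihood for component k is f_k(x₁)·f_k(x₂).
  L_1 = [0.16·(1−0.16)^12 = 0.16·0.12341 = 0.0197456] × [0.0396601] = 0.000783115
  L_2 = [0.28·(1−0.28)^12 = 0.28·0.0194084 = 0.00543435] × [0.0202217] = 0.000109892
  L_3 = [0.36·(1−0.36)^12 = 0.36·0.00472237 = 0.00170005] × [0.0101331] = 1.72268e-05
  L_4 = [0.56·(1−0.56)^12 = 0.56·5.26541e-05 = 2.94863e-05] × [0.000786701] = 2.31969e-08
Multiply by the mixture weights:
  π_1·L_1 = 0.18 × 0.000783115 = 0.000140961
  π_2·L_2 = 0.31 × 0.000109892 = 3.40665e-05
  π_3·L_3 = 0.24 × 1.72268e-05 = 4.13443e-06
  π_4·L_4 = 0.27 × 2.31969e-08 = 6.26316e-09
Denominator: 0.000140961 + 3.40665e-05 + 4.13443e-06 + 6.26316e-09 = 0.000179168
So the posterior for Segment 2 is 3.40665e-05 / 0.000179168 ≈ 0.1901.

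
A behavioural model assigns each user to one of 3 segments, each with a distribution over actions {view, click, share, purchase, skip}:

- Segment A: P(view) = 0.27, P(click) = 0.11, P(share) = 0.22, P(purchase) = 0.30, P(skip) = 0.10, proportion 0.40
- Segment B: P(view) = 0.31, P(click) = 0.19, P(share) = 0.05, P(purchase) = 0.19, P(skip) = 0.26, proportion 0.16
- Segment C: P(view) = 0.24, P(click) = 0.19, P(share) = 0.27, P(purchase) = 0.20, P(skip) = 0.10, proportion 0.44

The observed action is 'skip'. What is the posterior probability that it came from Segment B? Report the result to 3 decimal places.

0.331

By Bayes' theorem, P(k | x) = π_k f_k(x) / Σ_j π_j f_j(x).
Evaluate each component's likelihood at the observed value:
  L_A = P(skip | comp) = 0.10
  L_B = P(skip | comp) = 0.26
  L_C = P(skip | comp) = 0.10
Prior × likelihood for each component:
  π_A·L_A = 0.40 × 0.1 = 0.04
  π_B·L_B = 0.16 × 0.26 = 0.0416
  π_C·L_C = 0.44 × 0.1 = 0.044
Denominator: 0.04 + 0.0416 + 0.044 = 0.1256
P(Segment B | data) ≈ 0.331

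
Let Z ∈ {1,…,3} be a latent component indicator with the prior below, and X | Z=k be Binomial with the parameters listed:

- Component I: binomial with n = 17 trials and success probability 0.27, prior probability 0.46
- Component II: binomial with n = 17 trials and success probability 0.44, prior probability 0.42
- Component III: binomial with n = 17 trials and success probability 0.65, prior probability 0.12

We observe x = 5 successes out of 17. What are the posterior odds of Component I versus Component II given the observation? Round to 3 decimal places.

2.294

Only the two components matter; the odds are (P(Z=i) f_i(x)) / (P(Z=j) f_j(x)).
Binomial probabilities:
  f_I = C(17,5)·0.27^5·0.73^12 = 6188·0.00143489·0.022902 = 0.20335
  f_II = C(17,5)·0.44^5·0.56^12 = 6188·0.0164916·0.000951166 = 0.0970666
  f_III = C(17,5)·0.65^5·0.35^12 = 6188·0.116029·3.37922e-06 = 0.00242624
Posterior odds = (P(Z=I)·f_I) / (P(Z=II)·f_II) = (0.46·0.20335) / (0.42·0.0970666) = 0.0935408 / 0.040768 ≈ 2.294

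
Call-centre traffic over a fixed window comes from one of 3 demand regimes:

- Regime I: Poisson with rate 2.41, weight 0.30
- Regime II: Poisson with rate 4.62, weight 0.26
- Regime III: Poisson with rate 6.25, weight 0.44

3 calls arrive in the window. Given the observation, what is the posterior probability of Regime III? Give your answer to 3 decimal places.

The responsibility of component k is π_k f_k(x) divided by Σ_j π_j f_j(x).
Evaluate each component's likelihood at the observed value:
  f_I = 0.209532
  f_II = 0.161933
  f_III = 0.0785504
Prior × likelihood for each component:
  π_I·f_I = 0.30 × 0.209532 = 0.0628596
  π_II·f_II = 0.26 × 0.161933 = 0.0421025
  π_III·f_III = 0.44 × 0.0785504 = 0.0345622
Evidence: 0.0628596 + 0.0421025 + 0.0345622 = 0.139524
Responsibility of Regime III: 0.0345622 / 0.139524 ≈ 0.248

0.248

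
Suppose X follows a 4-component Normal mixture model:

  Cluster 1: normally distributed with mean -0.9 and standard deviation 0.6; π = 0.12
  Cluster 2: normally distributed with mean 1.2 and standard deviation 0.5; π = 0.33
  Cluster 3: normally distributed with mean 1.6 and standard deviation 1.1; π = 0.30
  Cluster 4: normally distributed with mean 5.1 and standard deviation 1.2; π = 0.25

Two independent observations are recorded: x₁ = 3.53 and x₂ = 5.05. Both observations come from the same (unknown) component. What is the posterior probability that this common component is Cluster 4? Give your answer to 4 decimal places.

Apply Bayes' rule: the posterior for each component is proportional to its prior times its likelihood at x.
Since both observations come from the same component, the likelihood for component k is f_k(x₁)·f_k(x₂).
  p_1 = [9.66671e-13] × [2.94062e-22] = 2.84261e-34
  p_2 = [1.53623e-05] × [1.06483e-13] = 1.63583e-18
  p_3 = [0.0778117] × [0.00265148] = 0.000206316
  p_4 = [0.141264] × [0.332163] = 0.0469226
Prior × likelihood for each component:
  w_1·p_1 = 0.12 × 2.84261e-34 = 3.41113e-35
  w_2·p_2 = 0.33 × 1.63583e-18 = 5.39823e-19
  w_3·p_3 = 0.30 × 0.000206316 = 6.18949e-05
  w_4·p_4 = 0.25 × 0.0469226 = 0.0117306
Normaliser: 3.41113e-35 + 5.39823e-19 + 6.18949e-05 + 0.0117306 = 0.0117925
P(Cluster 4 | data) ≈ 0.9948

0.9948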